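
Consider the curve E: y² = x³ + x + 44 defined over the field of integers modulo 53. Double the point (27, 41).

tangent at (27, 41): λ = (3·27² + 1)/(2·41) ≡ 15/29. 29⁻¹ ≡ 11 (mod 53) since 29·11 = 319 ≡ 1, so λ ≡ 15·11 ≡ 6.
  x = λ² - 27 - 27 = 36 - 54 ≡ 35; y = λ·(27 - 35) - 41 ≡ 17. → (35, 17)

(35, 17)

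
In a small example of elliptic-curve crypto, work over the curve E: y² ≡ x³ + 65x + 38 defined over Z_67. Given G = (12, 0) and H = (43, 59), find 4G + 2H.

(49, 2)

First 4G:
Double-and-add on 4 = (100)₂. Start with G = (12, 0) for the leading 1-bit.
double: (12, 0) + (12, 0): same x and y₁ ≡ -y₂, so the sum is ∞.
double: ∞ + ∞ = ∞ (identity).
4G = ∞.
Next 2H:
Repeated addition: build up to 2H.
2H: tangent at (43, 59): λ = (3·43² + 65)/(2·59) ≡ 51/51. 51⁻¹ ≡ 46 (mod 67) since 51·46 = 2346 ≡ 1, so λ ≡ 51·46 ≡ 1.
  x = λ² - 43 - 43 = 1 - 86 ≡ 49; y = λ·(43 - 49) - 59 ≡ 2. → (49, 2)
2H = (49, 2).
Finally 4G + 2H:
∞ + (49, 2) = (49, 2) (identity).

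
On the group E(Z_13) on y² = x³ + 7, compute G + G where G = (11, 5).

(7, 5)

tangent at (11, 5): λ = (3·11² + 0)/(2·5) ≡ 12/10. 10⁻¹ ≡ 4 (mod 13) since 10·4 = 40 ≡ 1, so λ ≡ 12·4 ≡ 9.
  x = λ² - 11 - 11 = 81 - 22 ≡ 7; y = λ·(11 - 7) - 5 ≡ 5. → (7, 5)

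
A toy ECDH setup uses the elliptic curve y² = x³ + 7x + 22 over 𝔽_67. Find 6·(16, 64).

(33, 55)

Write Q = (16, 64).
Repeated addition: build up to 6Q.
2Q: tangent at (16, 64): λ = (3·16² + 7)/(2·64) ≡ 38/61. 61⁻¹ ≡ 11 (mod 67) since 61·11 = 671 ≡ 1, so λ ≡ 38·11 ≡ 16.
  x = λ² - 16 - 16 = 256 - 32 ≡ 23; y = λ·(16 - 23) - 64 ≡ 25. → (23, 25)
3Q: (23, 25) + (16, 64). λ = (64 - 25)/(16 - 23) ≡ 39/60 mod 67. 60⁻¹ ≡ 19 (mod 67) since 60·19 = 1140 ≡ 1, so λ ≡ 4.
  x = λ² - 23 - 16 = 16 - 39 ≡ 44; y = λ·(23 - 44) - 25 ≡ 25. → (44, 25)
4Q: (44, 25) + (16, 64). λ = (64 - 25)/(16 - 44) ≡ 39/39 mod 67. 39⁻¹ ≡ 55 (mod 67), so λ ≡ 1.
  x = λ² - 44 - 16 = 1 - 60 ≡ 8; y = λ·(44 - 8) - 25 ≡ 11. → (8, 11)
5Q: (8, 11) + (16, 64). λ = (64 - 11)/(16 - 8) ≡ 53/8 mod 67. 8⁻¹ ≡ 42 (mod 67) since 8·42 = 336 ≡ 1, so λ ≡ 15.
  x = λ² - 8 - 16 = 225 - 24 ≡ 0; y = λ·(8 - 0) - 11 ≡ 42. → (0, 42)
6Q: (0, 42) + (16, 64). λ = (64 - 42)/(16 - 0) ≡ 22/16 mod 67. 16⁻¹ ≡ 21 (mod 67) since 16·21 = 336 ≡ 1, so λ ≡ 60.
  x = λ² - 0 - 16 = 3600 - 16 ≡ 33; y = λ·(0 - 33) - 42 ≡ 55. → (33, 55)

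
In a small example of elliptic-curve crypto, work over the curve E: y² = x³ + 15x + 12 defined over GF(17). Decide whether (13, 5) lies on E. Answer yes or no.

no

y² = 5² ≡ 8; x³ + 15x + 12 = 2404 ≡ 7 (mod 17). 8 ≠ 7.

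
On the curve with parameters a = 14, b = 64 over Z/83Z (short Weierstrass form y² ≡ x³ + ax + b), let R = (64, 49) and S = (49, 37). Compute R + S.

(47, 31)

(64, 49) + (49, 37). λ = (37 - 49)/(49 - 64) ≡ 71/68 mod 83. 68⁻¹ ≡ 11 (mod 83), so λ ≡ 34.
  x = λ² - 64 - 49 = 1156 - 113 ≡ 47; y = λ·(64 - 47) - 49 ≡ 31. → (47, 31)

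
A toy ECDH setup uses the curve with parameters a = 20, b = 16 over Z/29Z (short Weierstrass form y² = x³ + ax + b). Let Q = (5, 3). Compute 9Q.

Double-and-add on 9 = (1001)₂. Start with Q = (5, 3) for the leading 1-bit.
double: tangent at (5, 3): λ = (3·5² + 20)/(2·3) ≡ 8/6. 6⁻¹ ≡ 5 (mod 29), so λ ≡ 8·5 ≡ 11.
  x = λ² - 5 - 5 = 121 - 10 ≡ 24; y = λ·(5 - 24) - 3 ≡ 20. → (24, 20)
double: tangent at (24, 20): λ = (3·24² + 20)/(2·20) ≡ 8/11. 11⁻¹ ≡ 8 (mod 29) since 11·8 = 88 ≡ 1, so λ ≡ 8·8 ≡ 6.
  x = λ² - 24 - 24 = 36 - 48 ≡ 17; y = λ·(24 - 17) - 20 ≡ 22. → (17, 22)
double: tangent at (17, 22): λ = (3·17² + 20)/(2·22) ≡ 17/15. 15⁻¹ ≡ 2 (mod 29) since 15·2 = 30 ≡ 1, so λ ≡ 17·2 ≡ 5.
  x = λ² - 17 - 17 = 25 - 34 ≡ 20; y = λ·(17 - 20) - 22 ≡ 21. → (20, 21)
add Q: (20, 21) + (5, 3). λ = (3 - 21)/(5 - 20) ≡ 11/14 mod 29. 14⁻¹ ≡ 27 (mod 29), so λ ≡ 7.
  x = λ² - 20 - 5 = 49 - 25 ≡ 24; y = λ·(20 - 24) - 21 ≡ 9. → (24, 9)

(24, 9)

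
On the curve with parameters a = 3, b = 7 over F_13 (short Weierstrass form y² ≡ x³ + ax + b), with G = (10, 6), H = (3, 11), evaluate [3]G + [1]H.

O

First 3G:
Repeated addition: build up to 3G.
2G: tangent at (10, 6): λ = (3·10² + 3)/(2·6) ≡ 4/12. 12⁻¹ ≡ 12 (mod 13), so λ ≡ 4·12 ≡ 9.
  x = λ² - 10 - 10 = 81 - 20 ≡ 9; y = λ·(10 - 9) - 6 ≡ 3. → (9, 3)
3G: (9, 3) + (10, 6). λ = (6 - 3)/(10 - 9) ≡ 3/1 mod 13. 1⁻¹ ≡ 1 (mod 13), so λ ≡ 3.
  x = λ² - 9 - 10 = 9 - 19 ≡ 3; y = λ·(9 - 3) - 3 ≡ 2. → (3, 2)
3G = (3, 2).
Finally 3G + H:
(3, 2) + (3, 11): same x and y₁ ≡ -y₂, so the sum is 𝒪.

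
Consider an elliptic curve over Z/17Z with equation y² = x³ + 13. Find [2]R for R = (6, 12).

(4, 14)

tangent at (6, 12): λ = (3·6² + 0)/(2·12) ≡ 6/7. 7⁻¹ ≡ 5 (mod 17) since 7·5 = 35 ≡ 1, so λ ≡ 6·5 ≡ 13.
  x = λ² - 6 - 6 = 169 - 12 ≡ 4; y = λ·(6 - 4) - 12 ≡ 14. → (4, 14)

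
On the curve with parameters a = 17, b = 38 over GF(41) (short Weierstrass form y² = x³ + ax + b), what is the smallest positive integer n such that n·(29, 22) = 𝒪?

3

2P: tangent at (29, 22): λ = (3·29² + 17)/(2·22) ≡ 39/3. 3⁻¹ ≡ 14 (mod 41) since 3·14 = 42 ≡ 1, so λ ≡ 39·14 ≡ 13.
  x = λ² - 29 - 29 = 169 - 58 ≡ 29; y = λ·(29 - 29) - 22 ≡ 19. → (29, 19)
3P: (29, 19) + (29, 22): same x and y₁ ≡ -y₂, so the sum is 𝒪.
3P = 𝒪, so the order is 3.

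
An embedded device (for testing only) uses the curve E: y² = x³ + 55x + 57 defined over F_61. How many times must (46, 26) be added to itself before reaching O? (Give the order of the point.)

2P: tangent at (46, 26): λ = (3·46² + 55)/(2·26) ≡ 59/52. 52⁻¹ ≡ 27 (mod 61) since 52·27 = 1404 ≡ 1, so λ ≡ 59·27 ≡ 7.
  x = λ² - 46 - 46 = 49 - 92 ≡ 18; y = λ·(46 - 18) - 26 ≡ 48. → (18, 48)
3P: (18, 48) + (46, 26). λ = (26 - 48)/(46 - 18) ≡ 39/28 mod 61. 28⁻¹ ≡ 24 (mod 61) since 28·24 = 672 ≡ 1, so λ ≡ 21.
  x = λ² - 18 - 46 = 441 - 64 ≡ 11; y = λ·(18 - 11) - 48 ≡ 38. → (11, 38)
4P: (11, 38) + (46, 26). λ = (26 - 38)/(46 - 11) ≡ 49/35 mod 61. 35⁻¹ ≡ 7 (mod 61), so λ ≡ 38.
  x = λ² - 11 - 46 = 1444 - 57 ≡ 45; y = λ·(11 - 45) - 38 ≡ 12. → (45, 12)
5P: (45, 12) + (46, 26). λ = (26 - 12)/(46 - 45) ≡ 14/1 mod 61. 1⁻¹ ≡ 1 (mod 61), so λ ≡ 14.
  x = λ² - 45 - 46 = 196 - 91 ≡ 44; y = λ·(45 - 44) - 12 ≡ 2. → (44, 2)
6P: (44, 2) + (46, 26). λ = (26 - 2)/(46 - 44) ≡ 24/2 mod 61. 2⁻¹ ≡ 31 (mod 61), so λ ≡ 12.
  x = λ² - 44 - 46 = 144 - 90 ≡ 54; y = λ·(44 - 54) - 2 ≡ 0. → (54, 0)
7P: (54, 0) + (46, 26). λ = (26 - 0)/(46 - 54) ≡ 26/53 mod 61. 53⁻¹ ≡ 38 (mod 61), so λ ≡ 12.
  x = λ² - 54 - 46 = 144 - 100 ≡ 44; y = λ·(54 - 44) - 0 ≡ 59. → (44, 59)
8P: (44, 59) + (46, 26). λ = (26 - 59)/(46 - 44) ≡ 28/2 mod 61. 2⁻¹ ≡ 31 (mod 61) since 2·31 = 62 ≡ 1, so λ ≡ 14.
  x = λ² - 44 - 46 = 196 - 90 ≡ 45; y = λ·(44 - 45) - 59 ≡ 49. → (45, 49)
9P: (45, 49) + (46, 26). λ = (26 - 49)/(46 - 45) ≡ 38/1 mod 61. 1⁻¹ ≡ 1 (mod 61) since 1·1 = 1 ≡ 1, so λ ≡ 38.
  x = λ² - 45 - 46 = 1444 - 91 ≡ 11; y = λ·(45 - 11) - 49 ≡ 23. → (11, 23)
10P: (11, 23) + (46, 26). λ = (26 - 23)/(46 - 11) ≡ 3/35 mod 61. 35⁻¹ ≡ 7 (mod 61) since 35·7 = 245 ≡ 1, so λ ≡ 21.
  x = λ² - 11 - 46 = 441 - 57 ≡ 18; y = λ·(11 - 18) - 23 ≡ 13. → (18, 13)
11P: (18, 13) + (46, 26). λ = (26 - 13)/(46 - 18) ≡ 13/28 mod 61. 28⁻¹ ≡ 24 (mod 61), so λ ≡ 7.
  x = λ² - 18 - 46 = 49 - 64 ≡ 46; y = λ·(18 - 46) - 13 ≡ 35. → (46, 35)
12P: (46, 35) + (46, 26): same x and y₁ ≡ -y₂, so the sum is O.
12P = O, so the order is 12.

12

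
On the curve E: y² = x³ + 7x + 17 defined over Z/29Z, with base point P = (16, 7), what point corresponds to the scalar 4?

Double-and-add on 4 = (100)₂. Start with P = (16, 7) for the leading 1-bit.
double: tangent at (16, 7): λ = (3·16² + 7)/(2·7) ≡ 21/14. 14⁻¹ ≡ 27 (mod 29), so λ ≡ 21·27 ≡ 16.
  x = λ² - 16 - 16 = 256 - 32 ≡ 21; y = λ·(16 - 21) - 7 ≡ 0. → (21, 0)
double: (21, 0) + (21, 0): same x and y₁ ≡ -y₂, so the sum is O.

O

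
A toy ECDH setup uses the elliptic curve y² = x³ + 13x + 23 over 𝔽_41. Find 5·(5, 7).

Write Q = (5, 7).
Double-and-add on 5 = (101)₂. Start with Q = (5, 7) for the leading 1-bit.
double: tangent at (5, 7): λ = (3·5² + 13)/(2·7) ≡ 6/14. 14⁻¹ ≡ 3 (mod 41), so λ ≡ 6·3 ≡ 18.
  x = λ² - 5 - 5 = 324 - 10 ≡ 27; y = λ·(5 - 27) - 7 ≡ 7. → (27, 7)
double: tangent at (27, 7): λ = (3·27² + 13)/(2·7) ≡ 27/14. 14⁻¹ ≡ 3 (mod 41), so λ ≡ 27·3 ≡ 40.
  x = λ² - 27 - 27 = 1600 - 54 ≡ 29; y = λ·(27 - 29) - 7 ≡ 36. → (29, 36)
add Q: (29, 36) + (5, 7). λ = (7 - 36)/(5 - 29) ≡ 12/17 mod 41. 17⁻¹ ≡ 29 (mod 41), so λ ≡ 20.
  x = λ² - 29 - 5 = 400 - 34 ≡ 38; y = λ·(29 - 38) - 36 ≡ 30. → (38, 30)

(38, 30)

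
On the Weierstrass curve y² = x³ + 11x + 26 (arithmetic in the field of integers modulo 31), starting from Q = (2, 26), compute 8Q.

Repeated addition: build up to 8Q.
2Q: tangent at (2, 26): λ = (3·2² + 11)/(2·26) ≡ 23/21. 21⁻¹ ≡ 3 (mod 31), so λ ≡ 23·3 ≡ 7.
  x = λ² - 2 - 2 = 49 - 4 ≡ 14; y = λ·(2 - 14) - 26 ≡ 14. → (14, 14)
3Q: (14, 14) + (2, 26). λ = (26 - 14)/(2 - 14) ≡ 12/19 mod 31. 19⁻¹ ≡ 18 (mod 31), so λ ≡ 30.
  x = λ² - 14 - 2 = 900 - 16 ≡ 16; y = λ·(14 - 16) - 14 ≡ 19. → (16, 19)
4Q: (16, 19) + (2, 26). λ = (26 - 19)/(2 - 16) ≡ 7/17 mod 31. 17⁻¹ ≡ 11 (mod 31), so λ ≡ 15.
  x = λ² - 16 - 2 = 225 - 18 ≡ 21; y = λ·(16 - 21) - 19 ≡ 30. → (21, 30)
5Q: (21, 30) + (2, 26). λ = (26 - 30)/(2 - 21) ≡ 27/12 mod 31. 12⁻¹ ≡ 13 (mod 31), so λ ≡ 10.
  x = λ² - 21 - 2 = 100 - 23 ≡ 15; y = λ·(21 - 15) - 30 ≡ 30. → (15, 30)
6Q: (15, 30) + (2, 26). λ = (26 - 30)/(2 - 15) ≡ 27/18 mod 31. 18⁻¹ ≡ 19 (mod 31), so λ ≡ 17.
  x = λ² - 15 - 2 = 289 - 17 ≡ 24; y = λ·(15 - 24) - 30 ≡ 3. → (24, 3)
7Q: (24, 3) + (2, 26). λ = (26 - 3)/(2 - 24) ≡ 23/9 mod 31. 9⁻¹ ≡ 7 (mod 31) since 9·7 = 63 ≡ 1, so λ ≡ 6.
  x = λ² - 24 - 2 = 36 - 26 ≡ 10; y = λ·(24 - 10) - 3 ≡ 19. → (10, 19)
8Q: (10, 19) + (2, 26). λ = (26 - 19)/(2 - 10) ≡ 7/23 mod 31. 23⁻¹ ≡ 27 (mod 31), so λ ≡ 3.
  x = λ² - 10 - 2 = 9 - 12 ≡ 28; y = λ·(10 - 28) - 19 ≡ 20. → (28, 20)

(28, 20)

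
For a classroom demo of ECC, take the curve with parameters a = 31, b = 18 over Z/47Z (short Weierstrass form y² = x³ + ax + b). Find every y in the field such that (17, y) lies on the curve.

10, 37

x³ + 31x + 18 = 5458 ≡ 6 (mod 47).
Square roots of 6 mod 47: 10 and 37 (since 10² = 100 ≡ 6).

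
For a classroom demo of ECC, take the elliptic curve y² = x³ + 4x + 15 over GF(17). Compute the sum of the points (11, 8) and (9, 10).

(15, 13)

(11, 8) + (9, 10). λ = (10 - 8)/(9 - 11) ≡ 2/15 mod 17. 15⁻¹ ≡ 8 (mod 17), so λ ≡ 16.
  x = λ² - 11 - 9 = 256 - 20 ≡ 15; y = λ·(11 - 15) - 8 ≡ 13. → (15, 13)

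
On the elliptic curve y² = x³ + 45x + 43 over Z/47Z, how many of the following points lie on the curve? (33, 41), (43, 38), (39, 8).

2

(33, 41): 41² ≡ 36, rhs ≡ 6 → off.
(43, 38): 38² ≡ 34, rhs ≡ 34 → on.
(39, 8): 8² ≡ 17, rhs ≡ 17 → on.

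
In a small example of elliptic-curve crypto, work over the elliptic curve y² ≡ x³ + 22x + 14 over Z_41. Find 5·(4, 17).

Write P = (4, 17).
Double-and-add on 5 = (101)₂. Start with P = (4, 17) for the leading 1-bit.
double: tangent at (4, 17): λ = (3·4² + 22)/(2·17) ≡ 29/34. 34⁻¹ ≡ 35 (mod 41), so λ ≡ 29·35 ≡ 31.
  x = λ² - 4 - 4 = 961 - 8 ≡ 10; y = λ·(4 - 10) - 17 ≡ 2. → (10, 2)
double: tangent at (10, 2): λ = (3·10² + 22)/(2·2) ≡ 35/4. 4⁻¹ ≡ 31 (mod 41), so λ ≡ 35·31 ≡ 19.
  x = λ² - 10 - 10 = 361 - 20 ≡ 13; y = λ·(10 - 13) - 2 ≡ 23. → (13, 23)
add P: (13, 23) + (4, 17). λ = (17 - 23)/(4 - 13) ≡ 35/32 mod 41. 32⁻¹ ≡ 9 (mod 41) since 32·9 = 288 ≡ 1, so λ ≡ 28.
  x = λ² - 13 - 4 = 784 - 17 ≡ 29; y = λ·(13 - 29) - 23 ≡ 21. → (29, 21)

(29, 21)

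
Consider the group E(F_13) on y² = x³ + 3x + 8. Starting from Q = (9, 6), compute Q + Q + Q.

O

Repeated addition: build up to 3Q.
2Q: tangent at (9, 6): λ = (3·9² + 3)/(2·6) ≡ 12/12. 12⁻¹ ≡ 12 (mod 13), so λ ≡ 12·12 ≡ 1.
  x = λ² - 9 - 9 = 1 - 18 ≡ 9; y = λ·(9 - 9) - 6 ≡ 7. → (9, 7)
3Q: (9, 7) + (9, 6): same x and y₁ ≡ -y₂, so the sum is O.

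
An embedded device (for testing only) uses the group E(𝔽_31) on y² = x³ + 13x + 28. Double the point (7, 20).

tangent at (7, 20): λ = (3·7² + 13)/(2·20) ≡ 5/9. 9⁻¹ ≡ 7 (mod 31), so λ ≡ 5·7 ≡ 4.
  x = λ² - 7 - 7 = 16 - 14 ≡ 2; y = λ·(7 - 2) - 20 ≡ 0. → (2, 0)

(2, 0)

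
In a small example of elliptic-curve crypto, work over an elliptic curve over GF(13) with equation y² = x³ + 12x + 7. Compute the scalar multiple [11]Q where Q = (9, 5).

Repeated addition: build up to 11Q.
2Q: tangent at (9, 5): λ = (3·9² + 12)/(2·5) ≡ 8/10. 10⁻¹ ≡ 4 (mod 13), so λ ≡ 8·4 ≡ 6.
  x = λ² - 9 - 9 = 36 - 18 ≡ 5; y = λ·(9 - 5) - 5 ≡ 6. → (5, 6)
3Q: (5, 6) + (9, 5). λ = (5 - 6)/(9 - 5) ≡ 12/4 mod 13. 4⁻¹ ≡ 10 (mod 13) since 4·10 = 40 ≡ 1, so λ ≡ 3.
  x = λ² - 5 - 9 = 9 - 14 ≡ 8; y = λ·(5 - 8) - 6 ≡ 11. → (8, 11)
4Q: (8, 11) + (9, 5). λ = (5 - 11)/(9 - 8) ≡ 7/1 mod 13. 1⁻¹ ≡ 1 (mod 13) since 1·1 = 1 ≡ 1, so λ ≡ 7.
  x = λ² - 8 - 9 = 49 - 17 ≡ 6; y = λ·(8 - 6) - 11 ≡ 3. → (6, 3)
5Q: (6, 3) + (9, 5). λ = (5 - 3)/(9 - 6) ≡ 2/3 mod 13. 3⁻¹ ≡ 9 (mod 13) since 3·9 = 27 ≡ 1, so λ ≡ 5.
  x = λ² - 6 - 9 = 25 - 15 ≡ 10; y = λ·(6 - 10) - 3 ≡ 3. → (10, 3)
6Q: (10, 3) + (9, 5). λ = (5 - 3)/(9 - 10) ≡ 2/12 mod 13. 12⁻¹ ≡ 12 (mod 13), so λ ≡ 11.
  x = λ² - 10 - 9 = 121 - 19 ≡ 11; y = λ·(10 - 11) - 3 ≡ 12. → (11, 12)
7Q: (11, 12) + (9, 5). λ = (5 - 12)/(9 - 11) ≡ 6/11 mod 13. 11⁻¹ ≡ 6 (mod 13), so λ ≡ 10.
  x = λ² - 11 - 9 = 100 - 20 ≡ 2; y = λ·(11 - 2) - 12 ≡ 0. → (2, 0)
8Q: (2, 0) + (9, 5). λ = (5 - 0)/(9 - 2) ≡ 5/7 mod 13. 7⁻¹ ≡ 2 (mod 13) since 7·2 = 14 ≡ 1, so λ ≡ 10.
  x = λ² - 2 - 9 = 100 - 11 ≡ 11; y = λ·(2 - 11) - 0 ≡ 1. → (11, 1)
9Q: (11, 1) + (9, 5). λ = (5 - 1)/(9 - 11) ≡ 4/11 mod 13. 11⁻¹ ≡ 6 (mod 13), so λ ≡ 11.
  x = λ² - 11 - 9 = 121 - 20 ≡ 10; y = λ·(11 - 10) - 1 ≡ 10. → (10, 10)
10Q: (10, 10) + (9, 5). λ = (5 - 10)/(9 - 10) ≡ 8/12 mod 13. 12⁻¹ ≡ 12 (mod 13), so λ ≡ 5.
  x = λ² - 10 - 9 = 25 - 19 ≡ 6; y = λ·(10 - 6) - 10 ≡ 10. → (6, 10)
11Q: (6, 10) + (9, 5). λ = (5 - 10)/(9 - 6) ≡ 8/3 mod 13. 3⁻¹ ≡ 9 (mod 13) since 3·9 = 27 ≡ 1, so λ ≡ 7.
  x = λ² - 6 - 9 = 49 - 15 ≡ 8; y = λ·(6 - 8) - 10 ≡ 2. → (8, 2)

(8, 2)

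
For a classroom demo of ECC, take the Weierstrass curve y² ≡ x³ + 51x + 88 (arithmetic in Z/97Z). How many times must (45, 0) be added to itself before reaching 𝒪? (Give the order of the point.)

2P: (45, 0) + (45, 0): same x and y₁ ≡ -y₂, so the sum is 𝒪.
2P = 𝒪, so the order is 2.

2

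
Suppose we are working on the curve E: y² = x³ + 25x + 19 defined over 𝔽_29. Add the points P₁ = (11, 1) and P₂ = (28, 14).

(11, 1) + (28, 14). λ = (14 - 1)/(28 - 11) ≡ 13/17 mod 29. 17⁻¹ ≡ 12 (mod 29), so λ ≡ 11.
  x = λ² - 11 - 28 = 121 - 39 ≡ 24; y = λ·(11 - 24) - 1 ≡ 1. → (24, 1)

(24, 1)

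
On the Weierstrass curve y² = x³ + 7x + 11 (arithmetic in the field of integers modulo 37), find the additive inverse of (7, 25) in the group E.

-(7, 25) = (7, -25 mod 37) = (7, 12).

(7, 12)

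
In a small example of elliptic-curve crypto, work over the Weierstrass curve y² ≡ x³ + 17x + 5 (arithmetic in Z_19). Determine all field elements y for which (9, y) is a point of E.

none

x³ + 17x + 5 = 887 ≡ 13 (mod 19).
13 is a non-residue mod 19; no y exists.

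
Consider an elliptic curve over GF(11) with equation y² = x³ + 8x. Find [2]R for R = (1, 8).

(9, 3)

tangent at (1, 8): λ = (3·1² + 8)/(2·8) ≡ 0/5. 5⁻¹ ≡ 9 (mod 11), so λ ≡ 0·9 ≡ 0.
  x = λ² - 1 - 1 = 0 - 2 ≡ 9; y = λ·(1 - 9) - 8 ≡ 3. → (9, 3)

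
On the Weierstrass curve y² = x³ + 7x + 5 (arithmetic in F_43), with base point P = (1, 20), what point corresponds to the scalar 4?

Double-and-add on 4 = (100)₂. Start with P = (1, 20) for the leading 1-bit.
double: tangent at (1, 20): λ = (3·1² + 7)/(2·20) ≡ 10/40. 40⁻¹ ≡ 14 (mod 43), so λ ≡ 10·14 ≡ 11.
  x = λ² - 1 - 1 = 121 - 2 ≡ 33; y = λ·(1 - 33) - 20 ≡ 15. → (33, 15)
double: tangent at (33, 15): λ = (3·33² + 7)/(2·15) ≡ 6/30. 30⁻¹ ≡ 33 (mod 43) since 30·33 = 990 ≡ 1, so λ ≡ 6·33 ≡ 26.
  x = λ² - 33 - 33 = 676 - 66 ≡ 8; y = λ·(33 - 8) - 15 ≡ 33. → (8, 33)

(8, 33)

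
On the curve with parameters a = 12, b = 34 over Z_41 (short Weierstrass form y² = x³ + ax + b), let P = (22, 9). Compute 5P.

(9, 25)

Repeated addition: build up to 5P.
2P: tangent at (22, 9): λ = (3·22² + 12)/(2·9) ≡ 29/18. 18⁻¹ ≡ 16 (mod 41) since 18·16 = 288 ≡ 1, so λ ≡ 29·16 ≡ 13.
  x = λ² - 22 - 22 = 169 - 44 ≡ 2; y = λ·(22 - 2) - 9 ≡ 5. → (2, 5)
3P: (2, 5) + (22, 9). λ = (9 - 5)/(22 - 2) ≡ 4/20 mod 41. 20⁻¹ ≡ 39 (mod 41) since 20·39 = 780 ≡ 1, so λ ≡ 33.
  x = λ² - 2 - 22 = 1089 - 24 ≡ 40; y = λ·(2 - 40) - 5 ≡ 12. → (40, 12)
4P: (40, 12) + (22, 9). λ = (9 - 12)/(22 - 40) ≡ 38/23 mod 41. 23⁻¹ ≡ 25 (mod 41), so λ ≡ 7.
  x = λ² - 40 - 22 = 49 - 62 ≡ 28; y = λ·(40 - 28) - 12 ≡ 31. → (28, 31)
5P: (28, 31) + (22, 9). λ = (9 - 31)/(22 - 28) ≡ 19/35 mod 41. 35⁻¹ ≡ 34 (mod 41), so λ ≡ 31.
  x = λ² - 28 - 22 = 961 - 50 ≡ 9; y = λ·(28 - 9) - 31 ≡ 25. → (9, 25)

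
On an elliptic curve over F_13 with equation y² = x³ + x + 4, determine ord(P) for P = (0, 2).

7

2P: tangent at (0, 2): λ = (3·0² + 1)/(2·2) ≡ 1/4. 4⁻¹ ≡ 10 (mod 13), so λ ≡ 1·10 ≡ 10.
  x = λ² - 0 - 0 = 100 - 0 ≡ 9; y = λ·(0 - 9) - 2 ≡ 12. → (9, 12)
3P: (9, 12) + (0, 2). λ = (2 - 12)/(0 - 9) ≡ 3/4 mod 13. 4⁻¹ ≡ 10 (mod 13), so λ ≡ 4.
  x = λ² - 9 - 0 = 16 - 9 ≡ 7; y = λ·(9 - 7) - 12 ≡ 9. → (7, 9)
4P: (7, 9) + (0, 2). λ = (2 - 9)/(0 - 7) ≡ 6/6 mod 13. 6⁻¹ ≡ 11 (mod 13) since 6·11 = 66 ≡ 1, so λ ≡ 1.
  x = λ² - 7 - 0 = 1 - 7 ≡ 7; y = λ·(7 - 7) - 9 ≡ 4. → (7, 4)
5P: (7, 4) + (0, 2). λ = (2 - 4)/(0 - 7) ≡ 11/6 mod 13. 6⁻¹ ≡ 11 (mod 13) since 6·11 = 66 ≡ 1, so λ ≡ 4.
  x = λ² - 7 - 0 = 16 - 7 ≡ 9; y = λ·(7 - 9) - 4 ≡ 1. → (9, 1)
6P: (9, 1) + (0, 2). λ = (2 - 1)/(0 - 9) ≡ 1/4 mod 13. 4⁻¹ ≡ 10 (mod 13) since 4·10 = 40 ≡ 1, so λ ≡ 10.
  x = λ² - 9 - 0 = 100 - 9 ≡ 0; y = λ·(9 - 0) - 1 ≡ 11. → (0, 11)
7P: (0, 11) + (0, 2): same x and y₁ ≡ -y₂, so the sum is 𝒪.
7P = 𝒪, so the order is 7.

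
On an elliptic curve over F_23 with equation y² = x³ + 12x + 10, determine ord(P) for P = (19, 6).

5

2P: tangent at (19, 6): λ = (3·19² + 12)/(2·6) ≡ 14/12. 12⁻¹ ≡ 2 (mod 23) since 12·2 = 24 ≡ 1, so λ ≡ 14·2 ≡ 5.
  x = λ² - 19 - 19 = 25 - 38 ≡ 10; y = λ·(19 - 10) - 6 ≡ 16. → (10, 16)
3P: (10, 16) + (19, 6). λ = (6 - 16)/(19 - 10) ≡ 13/9 mod 23. 9⁻¹ ≡ 18 (mod 23) since 9·18 = 162 ≡ 1, so λ ≡ 4.
  x = λ² - 10 - 19 = 16 - 29 ≡ 10; y = λ·(10 - 10) - 16 ≡ 7. → (10, 7)
4P: (10, 7) + (19, 6). λ = (6 - 7)/(19 - 10) ≡ 22/9 mod 23. 9⁻¹ ≡ 18 (mod 23) since 9·18 = 162 ≡ 1, so λ ≡ 5.
  x = λ² - 10 - 19 = 25 - 29 ≡ 19; y = λ·(10 - 19) - 7 ≡ 17. → (19, 17)
5P: (19, 17) + (19, 6): same x and y₁ ≡ -y₂, so the sum is the point at infinity.
5P = the point at infinity, so the order is 5.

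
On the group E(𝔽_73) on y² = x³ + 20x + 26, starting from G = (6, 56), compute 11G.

Repeated addition: build up to 11G.
2G: tangent at (6, 56): λ = (3·6² + 20)/(2·56) ≡ 55/39. 39⁻¹ ≡ 15 (mod 73), so λ ≡ 55·15 ≡ 22.
  x = λ² - 6 - 6 = 484 - 12 ≡ 34; y = λ·(6 - 34) - 56 ≡ 58. → (34, 58)
3G: (34, 58) + (6, 56). λ = (56 - 58)/(6 - 34) ≡ 71/45 mod 73. 45⁻¹ ≡ 13 (mod 73), so λ ≡ 47.
  x = λ² - 34 - 6 = 2209 - 40 ≡ 52; y = λ·(34 - 52) - 58 ≡ 45. → (52, 45)
4G: (52, 45) + (6, 56). λ = (56 - 45)/(6 - 52) ≡ 11/27 mod 73. 27⁻¹ ≡ 46 (mod 73) since 27·46 = 1242 ≡ 1, so λ ≡ 68.
  x = λ² - 52 - 6 = 4624 - 58 ≡ 40; y = λ·(52 - 40) - 45 ≡ 41. → (40, 41)
5G: (40, 41) + (6, 56). λ = (56 - 41)/(6 - 40) ≡ 15/39 mod 73. 39⁻¹ ≡ 15 (mod 73), so λ ≡ 6.
  x = λ² - 40 - 6 = 36 - 46 ≡ 63; y = λ·(40 - 63) - 41 ≡ 40. → (63, 40)
6G: (63, 40) + (6, 56). λ = (56 - 40)/(6 - 63) ≡ 16/16 mod 73. 16⁻¹ ≡ 32 (mod 73), so λ ≡ 1.
  x = λ² - 63 - 6 = 1 - 69 ≡ 5; y = λ·(63 - 5) - 40 ≡ 18. → (5, 18)
7G: (5, 18) + (6, 56). λ = (56 - 18)/(6 - 5) ≡ 38/1 mod 73. 1⁻¹ ≡ 1 (mod 73) since 1·1 = 1 ≡ 1, so λ ≡ 38.
  x = λ² - 5 - 6 = 1444 - 11 ≡ 46; y = λ·(5 - 46) - 18 ≡ 30. → (46, 30)
8G: (46, 30) + (6, 56). λ = (56 - 30)/(6 - 46) ≡ 26/33 mod 73. 33⁻¹ ≡ 31 (mod 73) since 33·31 = 1023 ≡ 1, so λ ≡ 3.
  x = λ² - 46 - 6 = 9 - 52 ≡ 30; y = λ·(46 - 30) - 30 ≡ 18. → (30, 18)
9G: (30, 18) + (6, 56). λ = (56 - 18)/(6 - 30) ≡ 38/49 mod 73. 49⁻¹ ≡ 3 (mod 73) since 49·3 = 147 ≡ 1, so λ ≡ 41.
  x = λ² - 30 - 6 = 1681 - 36 ≡ 39; y = λ·(30 - 39) - 18 ≡ 51. → (39, 51)
10G: (39, 51) + (6, 56). λ = (56 - 51)/(6 - 39) ≡ 5/40 mod 73. 40⁻¹ ≡ 42 (mod 73), so λ ≡ 64.
  x = λ² - 39 - 6 = 4096 - 45 ≡ 36; y = λ·(39 - 36) - 51 ≡ 68. → (36, 68)
11G: (36, 68) + (6, 56). λ = (56 - 68)/(6 - 36) ≡ 61/43 mod 73. 43⁻¹ ≡ 17 (mod 73), so λ ≡ 15.
  x = λ² - 36 - 6 = 225 - 42 ≡ 37; y = λ·(36 - 37) - 68 ≡ 63. → (37, 63)

(37, 63)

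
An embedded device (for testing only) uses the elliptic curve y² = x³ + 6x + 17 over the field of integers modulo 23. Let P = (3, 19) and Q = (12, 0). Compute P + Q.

(3, 19) + (12, 0). λ = (0 - 19)/(12 - 3) ≡ 4/9 mod 23. 9⁻¹ ≡ 18 (mod 23), so λ ≡ 3.
  x = λ² - 3 - 12 = 9 - 15 ≡ 17; y = λ·(3 - 17) - 19 ≡ 8. → (17, 8)

(17, 8)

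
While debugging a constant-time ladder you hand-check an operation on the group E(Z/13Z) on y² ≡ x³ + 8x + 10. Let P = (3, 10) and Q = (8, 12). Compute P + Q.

(11, 5)

(3, 10) + (8, 12). λ = (12 - 10)/(8 - 3) ≡ 2/5 mod 13. 5⁻¹ ≡ 8 (mod 13), so λ ≡ 3.
  x = λ² - 3 - 8 = 9 - 11 ≡ 11; y = λ·(3 - 11) - 10 ≡ 5. → (11, 5)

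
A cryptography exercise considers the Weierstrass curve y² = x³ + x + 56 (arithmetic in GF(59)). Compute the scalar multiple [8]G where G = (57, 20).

(49, 52)

Repeated addition: build up to 8G.
2G: tangent at (57, 20): λ = (3·57² + 1)/(2·20) ≡ 13/40. 40⁻¹ ≡ 31 (mod 59) since 40·31 = 1240 ≡ 1, so λ ≡ 13·31 ≡ 49.
  x = λ² - 57 - 57 = 2401 - 114 ≡ 45; y = λ·(57 - 45) - 20 ≡ 37. → (45, 37)
3G: (45, 37) + (57, 20). λ = (20 - 37)/(57 - 45) ≡ 42/12 mod 59. 12⁻¹ ≡ 5 (mod 59) since 12·5 = 60 ≡ 1, so λ ≡ 33.
  x = λ² - 45 - 57 = 1089 - 102 ≡ 43; y = λ·(45 - 43) - 37 ≡ 29. → (43, 29)
4G: (43, 29) + (57, 20). λ = (20 - 29)/(57 - 43) ≡ 50/14 mod 59. 14⁻¹ ≡ 38 (mod 59) since 14·38 = 532 ≡ 1, so λ ≡ 12.
  x = λ² - 43 - 57 = 144 - 100 ≡ 44; y = λ·(43 - 44) - 29 ≡ 18. → (44, 18)
5G: (44, 18) + (57, 20). λ = (20 - 18)/(57 - 44) ≡ 2/13 mod 59. 13⁻¹ ≡ 50 (mod 59), so λ ≡ 41.
  x = λ² - 44 - 57 = 1681 - 101 ≡ 46; y = λ·(44 - 46) - 18 ≡ 18. → (46, 18)
6G: (46, 18) + (57, 20). λ = (20 - 18)/(57 - 46) ≡ 2/11 mod 59. 11⁻¹ ≡ 43 (mod 59), so λ ≡ 27.
  x = λ² - 46 - 57 = 729 - 103 ≡ 36; y = λ·(46 - 36) - 18 ≡ 16. → (36, 16)
7G: (36, 16) + (57, 20). λ = (20 - 16)/(57 - 36) ≡ 4/21 mod 59. 21⁻¹ ≡ 45 (mod 59) since 21·45 = 945 ≡ 1, so λ ≡ 3.
  x = λ² - 36 - 57 = 9 - 93 ≡ 34; y = λ·(36 - 34) - 16 ≡ 49. → (34, 49)
8G: (34, 49) + (57, 20). λ = (20 - 49)/(57 - 34) ≡ 30/23 mod 59. 23⁻¹ ≡ 18 (mod 59), so λ ≡ 9.
  x = λ² - 34 - 57 = 81 - 91 ≡ 49; y = λ·(34 - 49) - 49 ≡ 52. → (49, 52)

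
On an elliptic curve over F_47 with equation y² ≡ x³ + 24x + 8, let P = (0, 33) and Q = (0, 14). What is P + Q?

O

The two points share x = 0 and their y-coordinates satisfy 33 + 14 ≡ 0 (mod 47), so they are inverses. Their sum is ∞.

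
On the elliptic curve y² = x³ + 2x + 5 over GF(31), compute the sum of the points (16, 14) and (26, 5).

(16, 14) + (26, 5). λ = (5 - 14)/(26 - 16) ≡ 22/10 mod 31. 10⁻¹ ≡ 28 (mod 31), so λ ≡ 27.
  x = λ² - 16 - 26 = 729 - 42 ≡ 5; y = λ·(16 - 5) - 14 ≡ 4. → (5, 4)

(5, 4)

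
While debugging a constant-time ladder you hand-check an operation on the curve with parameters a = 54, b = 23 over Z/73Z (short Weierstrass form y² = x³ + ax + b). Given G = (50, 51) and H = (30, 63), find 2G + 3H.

First 2G:
Repeated addition: build up to 2G.
2G: tangent at (50, 51): λ = (3·50² + 54)/(2·51) ≡ 35/29. 29⁻¹ ≡ 68 (mod 73), so λ ≡ 35·68 ≡ 44.
  x = λ² - 50 - 50 = 1936 - 100 ≡ 11; y = λ·(50 - 11) - 51 ≡ 59. → (11, 59)
2G = (11, 59).
Next 3H:
Repeated addition: build up to 3H.
2H: tangent at (30, 63): λ = (3·30² + 54)/(2·63) ≡ 53/53. 53⁻¹ ≡ 62 (mod 73), so λ ≡ 53·62 ≡ 1.
  x = λ² - 30 - 30 = 1 - 60 ≡ 14; y = λ·(30 - 14) - 63 ≡ 26. → (14, 26)
3H: (14, 26) + (30, 63). λ = (63 - 26)/(30 - 14) ≡ 37/16 mod 73. 16⁻¹ ≡ 32 (mod 73), so λ ≡ 16.
  x = λ² - 14 - 30 = 256 - 44 ≡ 66; y = λ·(14 - 66) - 26 ≡ 18. → (66, 18)
3H = (66, 18).
Finally 2G + 3H:
(11, 59) + (66, 18). λ = (18 - 59)/(66 - 11) ≡ 32/55 mod 73. 55⁻¹ ≡ 4 (mod 73) since 55·4 = 220 ≡ 1, so λ ≡ 55.
  x = λ² - 11 - 66 = 3025 - 77 ≡ 28; y = λ·(11 - 28) - 59 ≡ 28. → (28, 28)

(28, 28)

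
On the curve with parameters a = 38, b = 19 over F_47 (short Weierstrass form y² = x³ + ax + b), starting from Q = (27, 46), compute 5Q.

(34, 30)

Repeated addition: build up to 5Q.
2Q: tangent at (27, 46): λ = (3·27² + 38)/(2·46) ≡ 16/45. 45⁻¹ ≡ 23 (mod 47), so λ ≡ 16·23 ≡ 39.
  x = λ² - 27 - 27 = 1521 - 54 ≡ 10; y = λ·(27 - 10) - 46 ≡ 6. → (10, 6)
3Q: (10, 6) + (27, 46). λ = (46 - 6)/(27 - 10) ≡ 40/17 mod 47. 17⁻¹ ≡ 36 (mod 47) since 17·36 = 612 ≡ 1, so λ ≡ 30.
  x = λ² - 10 - 27 = 900 - 37 ≡ 17; y = λ·(10 - 17) - 6 ≡ 19. → (17, 19)
4Q: (17, 19) + (27, 46). λ = (46 - 19)/(27 - 17) ≡ 27/10 mod 47. 10⁻¹ ≡ 33 (mod 47), so λ ≡ 45.
  x = λ² - 17 - 27 = 2025 - 44 ≡ 7; y = λ·(17 - 7) - 19 ≡ 8. → (7, 8)
5Q: (7, 8) + (27, 46). λ = (46 - 8)/(27 - 7) ≡ 38/20 mod 47. 20⁻¹ ≡ 40 (mod 47), so λ ≡ 16.
  x = λ² - 7 - 27 = 256 - 34 ≡ 34; y = λ·(7 - 34) - 8 ≡ 30. → (34, 30)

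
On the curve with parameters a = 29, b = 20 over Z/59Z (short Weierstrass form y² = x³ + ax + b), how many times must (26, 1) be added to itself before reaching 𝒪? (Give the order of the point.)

2P: tangent at (26, 1): λ = (3·26² + 29)/(2·1) ≡ 51/2. 2⁻¹ ≡ 30 (mod 59) since 2·30 = 60 ≡ 1, so λ ≡ 51·30 ≡ 55.
  x = λ² - 26 - 26 = 3025 - 52 ≡ 23; y = λ·(26 - 23) - 1 ≡ 46. → (23, 46)
3P: (23, 46) + (26, 1). λ = (1 - 46)/(26 - 23) ≡ 14/3 mod 59. 3⁻¹ ≡ 20 (mod 59) since 3·20 = 60 ≡ 1, so λ ≡ 44.
  x = λ² - 23 - 26 = 1936 - 49 ≡ 58; y = λ·(23 - 58) - 46 ≡ 7. → (58, 7)
4P: (58, 7) + (26, 1). λ = (1 - 7)/(26 - 58) ≡ 53/27 mod 59. 27⁻¹ ≡ 35 (mod 59), so λ ≡ 26.
  x = λ² - 58 - 26 = 676 - 84 ≡ 2; y = λ·(58 - 2) - 7 ≡ 33. → (2, 33)
5P: (2, 33) + (26, 1). λ = (1 - 33)/(26 - 2) ≡ 27/24 mod 59. 24⁻¹ ≡ 32 (mod 59), so λ ≡ 38.
  x = λ² - 2 - 26 = 1444 - 28 ≡ 0; y = λ·(2 - 0) - 33 ≡ 43. → (0, 43)
6P: (0, 43) + (26, 1). λ = (1 - 43)/(26 - 0) ≡ 17/26 mod 59. 26⁻¹ ≡ 25 (mod 59), so λ ≡ 12.
  x = λ² - 0 - 26 = 144 - 26 ≡ 0; y = λ·(0 - 0) - 43 ≡ 16. → (0, 16)
7P: (0, 16) + (26, 1). λ = (1 - 16)/(26 - 0) ≡ 44/26 mod 59. 26⁻¹ ≡ 25 (mod 59) since 26·25 = 650 ≡ 1, so λ ≡ 38.
  x = λ² - 0 - 26 = 1444 - 26 ≡ 2; y = λ·(0 - 2) - 16 ≡ 26. → (2, 26)
8P: (2, 26) + (26, 1). λ = (1 - 26)/(26 - 2) ≡ 34/24 mod 59. 24⁻¹ ≡ 32 (mod 59), so λ ≡ 26.
  x = λ² - 2 - 26 = 676 - 28 ≡ 58; y = λ·(2 - 58) - 26 ≡ 52. → (58, 52)
9P: (58, 52) + (26, 1). λ = (1 - 52)/(26 - 58) ≡ 8/27 mod 59. 27⁻¹ ≡ 35 (mod 59), so λ ≡ 44.
  x = λ² - 58 - 26 = 1936 - 84 ≡ 23; y = λ·(58 - 23) - 52 ≡ 13. → (23, 13)
10P: (23, 13) + (26, 1). λ = (1 - 13)/(26 - 23) ≡ 47/3 mod 59. 3⁻¹ ≡ 20 (mod 59), so λ ≡ 55.
  x = λ² - 23 - 26 = 3025 - 49 ≡ 26; y = λ·(23 - 26) - 13 ≡ 58. → (26, 58)
11P: (26, 58) + (26, 1): same x and y₁ ≡ -y₂, so the sum is 𝒪.
11P = 𝒪, so the order is 11.

11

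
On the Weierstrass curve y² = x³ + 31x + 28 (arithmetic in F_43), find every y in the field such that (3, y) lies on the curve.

x³ + 31x + 28 = 148 ≡ 19 (mod 43).
19 is a non-residue mod 43; no y exists.

none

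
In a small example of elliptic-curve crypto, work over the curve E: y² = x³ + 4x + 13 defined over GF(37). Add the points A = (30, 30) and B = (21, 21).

(24, 13)

(30, 30) + (21, 21). λ = (21 - 30)/(21 - 30) ≡ 28/28 mod 37. 28⁻¹ ≡ 4 (mod 37) since 28·4 = 112 ≡ 1, so λ ≡ 1.
  x = λ² - 30 - 21 = 1 - 51 ≡ 24; y = λ·(30 - 24) - 30 ≡ 13. → (24, 13)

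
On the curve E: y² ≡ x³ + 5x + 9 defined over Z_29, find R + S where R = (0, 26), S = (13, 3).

(3, 15)

(0, 26) + (13, 3). λ = (3 - 26)/(13 - 0) ≡ 6/13 mod 29. 13⁻¹ ≡ 9 (mod 29) since 13·9 = 117 ≡ 1, so λ ≡ 25.
  x = λ² - 0 - 13 = 625 - 13 ≡ 3; y = λ·(0 - 3) - 26 ≡ 15. → (3, 15)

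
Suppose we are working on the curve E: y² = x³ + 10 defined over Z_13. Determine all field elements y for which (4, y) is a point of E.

x³ + 0x + 10 = 74 ≡ 9 (mod 13).
Square roots of 9 mod 13: 3 and 10 (since 3² = 9 ≡ 9).

3, 10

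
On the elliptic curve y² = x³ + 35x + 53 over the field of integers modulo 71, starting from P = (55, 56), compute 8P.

Double-and-add on 8 = (1000)₂. Start with P = (55, 56) for the leading 1-bit.
double: tangent at (55, 56): λ = (3·55² + 35)/(2·56) ≡ 22/41. 41⁻¹ ≡ 26 (mod 71) since 41·26 = 1066 ≡ 1, so λ ≡ 22·26 ≡ 4.
  x = λ² - 55 - 55 = 16 - 110 ≡ 48; y = λ·(55 - 48) - 56 ≡ 43. → (48, 43)
double: tangent at (48, 43): λ = (3·48² + 35)/(2·43) ≡ 60/15. 15⁻¹ ≡ 19 (mod 71) since 15·19 = 285 ≡ 1, so λ ≡ 60·19 ≡ 4.
  x = λ² - 48 - 48 = 16 - 96 ≡ 62; y = λ·(48 - 62) - 43 ≡ 43. → (62, 43)
double: tangent at (62, 43): λ = (3·62² + 35)/(2·43) ≡ 65/15. 15⁻¹ ≡ 19 (mod 71), so λ ≡ 65·19 ≡ 28.
  x = λ² - 62 - 62 = 784 - 124 ≡ 21; y = λ·(62 - 21) - 43 ≡ 40. → (21, 40)

(21, 40)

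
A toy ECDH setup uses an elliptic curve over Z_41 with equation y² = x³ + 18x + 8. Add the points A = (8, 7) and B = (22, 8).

(8, 7) + (22, 8). λ = (8 - 7)/(22 - 8) ≡ 1/14 mod 41. 14⁻¹ ≡ 3 (mod 41), so λ ≡ 3.
  x = λ² - 8 - 22 = 9 - 30 ≡ 20; y = λ·(8 - 20) - 7 ≡ 39. → (20, 39)

(20, 39)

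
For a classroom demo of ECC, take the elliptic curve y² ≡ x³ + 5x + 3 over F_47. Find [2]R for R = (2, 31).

tangent at (2, 31): λ = (3·2² + 5)/(2·31) ≡ 17/15. 15⁻¹ ≡ 22 (mod 47), so λ ≡ 17·22 ≡ 45.
  x = λ² - 2 - 2 = 2025 - 4 ≡ 0; y = λ·(2 - 0) - 31 ≡ 12. → (0, 12)

(0, 12)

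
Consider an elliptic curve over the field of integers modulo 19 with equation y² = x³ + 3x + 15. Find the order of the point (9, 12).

8

2P: tangent at (9, 12): λ = (3·9² + 3)/(2·12) ≡ 18/5. 5⁻¹ ≡ 4 (mod 19), so λ ≡ 18·4 ≡ 15.
  x = λ² - 9 - 9 = 225 - 18 ≡ 17; y = λ·(9 - 17) - 12 ≡ 1. → (17, 1)
3P: (17, 1) + (9, 12). λ = (12 - 1)/(9 - 17) ≡ 11/11 mod 19. 11⁻¹ ≡ 7 (mod 19), so λ ≡ 1.
  x = λ² - 17 - 9 = 1 - 26 ≡ 13; y = λ·(17 - 13) - 1 ≡ 3. → (13, 3)
4P: (13, 3) + (9, 12). λ = (12 - 3)/(9 - 13) ≡ 9/15 mod 19. 15⁻¹ ≡ 14 (mod 19) since 15·14 = 210 ≡ 1, so λ ≡ 12.
  x = λ² - 13 - 9 = 144 - 22 ≡ 8; y = λ·(13 - 8) - 3 ≡ 0. → (8, 0)
5P: (8, 0) + (9, 12). λ = (12 - 0)/(9 - 8) ≡ 12/1 mod 19. 1⁻¹ ≡ 1 (mod 19) since 1·1 = 1 ≡ 1, so λ ≡ 12.
  x = λ² - 8 - 9 = 144 - 17 ≡ 13; y = λ·(8 - 13) - 0 ≡ 16. → (13, 16)
6P: (13, 16) + (9, 12). λ = (12 - 16)/(9 - 13) ≡ 15/15 mod 19. 15⁻¹ ≡ 14 (mod 19), so λ ≡ 1.
  x = λ² - 13 - 9 = 1 - 22 ≡ 17; y = λ·(13 - 17) - 16 ≡ 18. → (17, 18)
7P: (17, 18) + (9, 12). λ = (12 - 18)/(9 - 17) ≡ 13/11 mod 19. 11⁻¹ ≡ 7 (mod 19) since 11·7 = 77 ≡ 1, so λ ≡ 15.
  x = λ² - 17 - 9 = 225 - 26 ≡ 9; y = λ·(17 - 9) - 18 ≡ 7. → (9, 7)
8P: (9, 7) + (9, 12): same x and y₁ ≡ -y₂, so the sum is O.
8P = O, so the order is 8.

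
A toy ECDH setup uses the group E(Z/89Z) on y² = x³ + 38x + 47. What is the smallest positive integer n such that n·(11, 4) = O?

2P: tangent at (11, 4): λ = (3·11² + 38)/(2·4) ≡ 45/8. 8⁻¹ ≡ 78 (mod 89) since 8·78 = 624 ≡ 1, so λ ≡ 45·78 ≡ 39.
  x = λ² - 11 - 11 = 1521 - 22 ≡ 75; y = λ·(11 - 75) - 4 ≡ 81. → (75, 81)
3P: (75, 81) + (11, 4). λ = (4 - 81)/(11 - 75) ≡ 12/25 mod 89. 25⁻¹ ≡ 57 (mod 89), so λ ≡ 61.
  x = λ² - 75 - 11 = 3721 - 86 ≡ 75; y = λ·(75 - 75) - 81 ≡ 8. → (75, 8)
4P: (75, 8) + (11, 4). λ = (4 - 8)/(11 - 75) ≡ 85/25 mod 89. 25⁻¹ ≡ 57 (mod 89), so λ ≡ 39.
  x = λ² - 75 - 11 = 1521 - 86 ≡ 11; y = λ·(75 - 11) - 8 ≡ 85. → (11, 85)
5P: (11, 85) + (11, 4): same x and y₁ ≡ -y₂, so the sum is O.
5P = O, so the order is 5.

5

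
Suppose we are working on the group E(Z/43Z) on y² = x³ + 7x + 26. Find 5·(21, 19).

Write P = (21, 19).
Repeated addition: build up to 5P.
2P: tangent at (21, 19): λ = (3·21² + 7)/(2·19) ≡ 40/38. 38⁻¹ ≡ 17 (mod 43) since 38·17 = 646 ≡ 1, so λ ≡ 40·17 ≡ 35.
  x = λ² - 21 - 21 = 1225 - 42 ≡ 22; y = λ·(21 - 22) - 19 ≡ 32. → (22, 32)
3P: (22, 32) + (21, 19). λ = (19 - 32)/(21 - 22) ≡ 30/42 mod 43. 42⁻¹ ≡ 42 (mod 43), so λ ≡ 13.
  x = λ² - 22 - 21 = 169 - 43 ≡ 40; y = λ·(22 - 40) - 32 ≡ 35. → (40, 35)
4P: (40, 35) + (21, 19). λ = (19 - 35)/(21 - 40) ≡ 27/24 mod 43. 24⁻¹ ≡ 9 (mod 43) since 24·9 = 216 ≡ 1, so λ ≡ 28.
  x = λ² - 40 - 21 = 784 - 61 ≡ 35; y = λ·(40 - 35) - 35 ≡ 19. → (35, 19)
5P: (35, 19) + (21, 19). λ = (19 - 19)/(21 - 35) ≡ 0/29 mod 43. 29⁻¹ ≡ 3 (mod 43), so λ ≡ 0.
  x = λ² - 35 - 21 = 0 - 56 ≡ 30; y = λ·(35 - 30) - 19 ≡ 24. → (30, 24)

(30, 24)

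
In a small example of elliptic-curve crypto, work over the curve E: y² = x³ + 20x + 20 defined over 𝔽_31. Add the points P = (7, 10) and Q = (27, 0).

(7, 10) + (27, 0). λ = (0 - 10)/(27 - 7) ≡ 21/20 mod 31. 20⁻¹ ≡ 14 (mod 31) since 20·14 = 280 ≡ 1, so λ ≡ 15.
  x = λ² - 7 - 27 = 225 - 34 ≡ 5; y = λ·(7 - 5) - 10 ≡ 20. → (5, 20)

(5, 20)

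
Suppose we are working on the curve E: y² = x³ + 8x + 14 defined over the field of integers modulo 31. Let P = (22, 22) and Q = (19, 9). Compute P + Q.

(26, 2)

(22, 22) + (19, 9). λ = (9 - 22)/(19 - 22) ≡ 18/28 mod 31. 28⁻¹ ≡ 10 (mod 31), so λ ≡ 25.
  x = λ² - 22 - 19 = 625 - 41 ≡ 26; y = λ·(22 - 26) - 22 ≡ 2. → (26, 2)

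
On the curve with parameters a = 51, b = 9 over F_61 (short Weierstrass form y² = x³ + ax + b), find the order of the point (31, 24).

2P: tangent at (31, 24): λ = (3·31² + 51)/(2·24) ≡ 6/48. 48⁻¹ ≡ 14 (mod 61) since 48·14 = 672 ≡ 1, so λ ≡ 6·14 ≡ 23.
  x = λ² - 31 - 31 = 529 - 62 ≡ 40; y = λ·(31 - 40) - 24 ≡ 13. → (40, 13)
3P: (40, 13) + (31, 24). λ = (24 - 13)/(31 - 40) ≡ 11/52 mod 61. 52⁻¹ ≡ 27 (mod 61), so λ ≡ 53.
  x = λ² - 40 - 31 = 2809 - 71 ≡ 54; y = λ·(40 - 54) - 13 ≡ 38. → (54, 38)
4P: (54, 38) + (31, 24). λ = (24 - 38)/(31 - 54) ≡ 47/38 mod 61. 38⁻¹ ≡ 53 (mod 61), so λ ≡ 51.
  x = λ² - 54 - 31 = 2601 - 85 ≡ 15; y = λ·(54 - 15) - 38 ≡ 60. → (15, 60)
5P: (15, 60) + (31, 24). λ = (24 - 60)/(31 - 15) ≡ 25/16 mod 61. 16⁻¹ ≡ 42 (mod 61) since 16·42 = 672 ≡ 1, so λ ≡ 13.
  x = λ² - 15 - 31 = 169 - 46 ≡ 1; y = λ·(15 - 1) - 60 ≡ 0. → (1, 0)
6P: (1, 0) + (31, 24). λ = (24 - 0)/(31 - 1) ≡ 24/30 mod 61. 30⁻¹ ≡ 59 (mod 61) since 30·59 = 1770 ≡ 1, so λ ≡ 13.
  x = λ² - 1 - 31 = 169 - 32 ≡ 15; y = λ·(1 - 15) - 0 ≡ 1. → (15, 1)
7P: (15, 1) + (31, 24). λ = (24 - 1)/(31 - 15) ≡ 23/16 mod 61. 16⁻¹ ≡ 42 (mod 61), so λ ≡ 51.
  x = λ² - 15 - 31 = 2601 - 46 ≡ 54; y = λ·(15 - 54) - 1 ≡ 23. → (54, 23)
8P: (54, 23) + (31, 24). λ = (24 - 23)/(31 - 54) ≡ 1/38 mod 61. 38⁻¹ ≡ 53 (mod 61), so λ ≡ 53.
  x = λ² - 54 - 31 = 2809 - 85 ≡ 40; y = λ·(54 - 40) - 23 ≡ 48. → (40, 48)
9P: (40, 48) + (31, 24). λ = (24 - 48)/(31 - 40) ≡ 37/52 mod 61. 52⁻¹ ≡ 27 (mod 61), so λ ≡ 23.
  x = λ² - 40 - 31 = 529 - 71 ≡ 31; y = λ·(40 - 31) - 48 ≡ 37. → (31, 37)
10P: (31, 37) + (31, 24): same x and y₁ ≡ -y₂, so the sum is 𝒪.
10P = 𝒪, so the order is 10.

10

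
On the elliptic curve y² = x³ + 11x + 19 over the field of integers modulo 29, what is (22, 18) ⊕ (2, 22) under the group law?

(22, 18) + (2, 22). λ = (22 - 18)/(2 - 22) ≡ 4/9 mod 29. 9⁻¹ ≡ 13 (mod 29) since 9·13 = 117 ≡ 1, so λ ≡ 23.
  x = λ² - 22 - 2 = 529 - 24 ≡ 12; y = λ·(22 - 12) - 18 ≡ 9. → (12, 9)

(12, 9)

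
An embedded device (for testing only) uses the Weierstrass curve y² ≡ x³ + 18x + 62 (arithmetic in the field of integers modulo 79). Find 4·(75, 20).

Write Q = (75, 20).
Double-and-add on 4 = (100)₂. Start with Q = (75, 20) for the leading 1-bit.
double: tangent at (75, 20): λ = (3·75² + 18)/(2·20) ≡ 66/40. 40⁻¹ ≡ 2 (mod 79), so λ ≡ 66·2 ≡ 53.
  x = λ² - 75 - 75 = 2809 - 150 ≡ 52; y = λ·(75 - 52) - 20 ≡ 14. → (52, 14)
double: tangent at (52, 14): λ = (3·52² + 18)/(2·14) ≡ 72/28. 28⁻¹ ≡ 48 (mod 79), so λ ≡ 72·48 ≡ 59.
  x = λ² - 52 - 52 = 3481 - 104 ≡ 59; y = λ·(52 - 59) - 14 ≡ 47. → (59, 47)

(59, 47)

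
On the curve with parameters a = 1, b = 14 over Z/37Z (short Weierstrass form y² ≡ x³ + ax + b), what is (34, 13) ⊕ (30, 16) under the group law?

(34, 13) + (30, 16). λ = (16 - 13)/(30 - 34) ≡ 3/33 mod 37. 33⁻¹ ≡ 9 (mod 37) since 33·9 = 297 ≡ 1, so λ ≡ 27.
  x = λ² - 34 - 30 = 729 - 64 ≡ 36; y = λ·(34 - 36) - 13 ≡ 7. → (36, 7)

(36, 7)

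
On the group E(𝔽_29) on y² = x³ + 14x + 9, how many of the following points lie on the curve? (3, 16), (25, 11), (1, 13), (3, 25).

(3, 16): 16² ≡ 24, rhs ≡ 20 → off.
(25, 11): 11² ≡ 5, rhs ≡ 5 → on.
(1, 13): 13² ≡ 24, rhs ≡ 24 → on.
(3, 25): 25² ≡ 16, rhs ≡ 20 → off.

2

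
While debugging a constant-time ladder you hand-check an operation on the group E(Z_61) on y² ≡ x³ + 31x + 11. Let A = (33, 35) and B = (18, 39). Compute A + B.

(22, 19)

(33, 35) + (18, 39). λ = (39 - 35)/(18 - 33) ≡ 4/46 mod 61. 46⁻¹ ≡ 4 (mod 61), so λ ≡ 16.
  x = λ² - 33 - 18 = 256 - 51 ≡ 22; y = λ·(33 - 22) - 35 ≡ 19. → (22, 19)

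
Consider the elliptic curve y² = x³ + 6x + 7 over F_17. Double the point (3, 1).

(7, 1)

tangent at (3, 1): λ = (3·3² + 6)/(2·1) ≡ 16/2. 2⁻¹ ≡ 9 (mod 17) since 2·9 = 18 ≡ 1, so λ ≡ 16·9 ≡ 8.
  x = λ² - 3 - 3 = 64 - 6 ≡ 7; y = λ·(3 - 7) - 1 ≡ 1. → (7, 1)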